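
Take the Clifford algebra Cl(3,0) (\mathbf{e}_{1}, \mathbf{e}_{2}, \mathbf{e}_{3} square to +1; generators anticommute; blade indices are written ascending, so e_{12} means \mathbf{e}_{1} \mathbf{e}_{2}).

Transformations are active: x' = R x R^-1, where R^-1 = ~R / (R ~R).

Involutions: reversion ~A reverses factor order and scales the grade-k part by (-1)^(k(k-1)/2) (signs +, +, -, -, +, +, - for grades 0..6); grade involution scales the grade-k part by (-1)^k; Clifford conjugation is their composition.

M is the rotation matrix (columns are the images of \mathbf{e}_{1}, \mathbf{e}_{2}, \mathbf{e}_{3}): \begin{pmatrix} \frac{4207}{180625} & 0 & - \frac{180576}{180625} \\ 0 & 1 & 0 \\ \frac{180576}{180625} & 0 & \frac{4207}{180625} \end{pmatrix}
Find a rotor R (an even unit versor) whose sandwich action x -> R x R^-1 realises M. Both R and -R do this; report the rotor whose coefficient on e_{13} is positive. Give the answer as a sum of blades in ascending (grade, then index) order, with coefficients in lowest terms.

Method: write R = a + b12*e_{12} + b13*e_{13} + b23*e_{23} with a^2 + b12^2 + b13^2 + b23^2 = 1 (so R^-1 = ~R). Expanding the columns R e_j ~R gives tr M = 4a^2 - 1 and, from the antisymmetric part, M21 - M12 = -4a*b12, M13 - M31 = 4a*b13, M32 - M23 = -4a*b23.
Here tr M = \frac{189039}{180625}, so a^2 = (1 + tr M)/4 = \frac{92416}{180625} and a = ±\frac{304}{425}. Taking a = \frac{304}{425}: M21 - M12 = 0, M13 - M31 = -\frac{361152}{180625}, M32 - M23 = 0, giving b12 = 0, b13 = -\frac{297}{425}, b23 = 0, i.e. R = \frac{304}{425} - \frac{297}{425} e_{13}.
Its e_{13} coefficient is negative, so report the other preimage -R.
Answer: -\frac{304}{425} + \frac{297}{425} e_{13}. Why the constraint matters: R and -R act identically through the sandwich — M has trace \frac{189039}{180625} either way — so only the sign condition on e_{13} picks one of the two preimages.


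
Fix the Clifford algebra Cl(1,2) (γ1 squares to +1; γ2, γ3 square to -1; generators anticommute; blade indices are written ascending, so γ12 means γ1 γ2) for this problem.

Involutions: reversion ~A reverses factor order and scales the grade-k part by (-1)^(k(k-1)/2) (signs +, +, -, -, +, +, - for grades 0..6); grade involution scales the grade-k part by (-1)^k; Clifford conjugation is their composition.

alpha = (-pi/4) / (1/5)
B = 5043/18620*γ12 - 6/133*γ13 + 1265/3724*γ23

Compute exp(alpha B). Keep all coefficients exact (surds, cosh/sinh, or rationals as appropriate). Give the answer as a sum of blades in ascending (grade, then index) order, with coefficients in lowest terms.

B^2 term by term: the squares give (5043/18620)^2*(γ12)^2 + (-6/133)^2*(γ13)^2 + (1265/3724)^2*(γ23)^2 = 25431849/346704400*(+1) + 36/17689*(+1) + 1600225/13868176*(-1) = -1/25 (each basis 2-blade squares to minus the product of its generators' squares); cross terms between blades sharing an index anticommute and cancel. So B^2 = -1/25.
B^2 = -1/25 — a negative square means the series sums to a rotation: l = 1/5, alpha*l = -pi/4, so exp(alpha B) = cos(-pi/4) + (sin(-pi/4)/(1/5))*B = sqrt(2)/2 + (-5*sqrt(2)/2)*B.
Answer: sqrt(2)/2 - 5043*sqrt(2)/7448*γ12 + 15*sqrt(2)/133*γ13 - 6325*sqrt(2)/7448*γ23


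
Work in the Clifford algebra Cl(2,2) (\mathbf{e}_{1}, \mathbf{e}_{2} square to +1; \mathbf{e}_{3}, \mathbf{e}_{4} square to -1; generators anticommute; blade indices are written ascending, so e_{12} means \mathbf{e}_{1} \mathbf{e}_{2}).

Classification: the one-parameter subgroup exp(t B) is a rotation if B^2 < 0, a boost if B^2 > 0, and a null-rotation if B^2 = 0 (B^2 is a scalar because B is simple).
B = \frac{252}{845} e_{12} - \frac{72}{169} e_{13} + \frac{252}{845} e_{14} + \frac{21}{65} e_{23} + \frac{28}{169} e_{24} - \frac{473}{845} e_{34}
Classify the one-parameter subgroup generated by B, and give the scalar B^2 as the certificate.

B^2 term by term: the squares give (\frac{252}{845})^2*(e_{12})^2 + (-\frac{72}{169})^2*(e_{13})^2 + (\frac{252}{845})^2*(e_{14})^2 + (\frac{21}{65})^2*(e_{23})^2 + (\frac{28}{169})^2*(e_{24})^2 + (-\frac{473}{845})^2*(e_{34})^2 = \frac{63504}{714025}*(-1) + \frac{5184}{28561}*(+1) + \frac{63504}{714025}*(+1) + \frac{441}{4225}*(+1) + \frac{784}{28561}*(+1) + \frac{223729}{714025}*(-1) = 0 (each basis 2-blade squares to minus the product of its generators' squares); cross terms between blades sharing an index anticommute and cancel; the commuting (index-disjoint) pairs give grade-4 terms 2*c*c'*(blade product), which cancel blade by blade — e_{1234}: -\frac{238392}{714025} + \frac{4032}{28561} + \frac{10584}{54925} = 0 — confirming B is simple. So B^2 = 0.
Answer: null-rotation, certificate B^2 = 0. The invariant at work: B^2 = 0 is unchanged by conjugation, hence its sign classifies the subgroup whatever basis B is written in.


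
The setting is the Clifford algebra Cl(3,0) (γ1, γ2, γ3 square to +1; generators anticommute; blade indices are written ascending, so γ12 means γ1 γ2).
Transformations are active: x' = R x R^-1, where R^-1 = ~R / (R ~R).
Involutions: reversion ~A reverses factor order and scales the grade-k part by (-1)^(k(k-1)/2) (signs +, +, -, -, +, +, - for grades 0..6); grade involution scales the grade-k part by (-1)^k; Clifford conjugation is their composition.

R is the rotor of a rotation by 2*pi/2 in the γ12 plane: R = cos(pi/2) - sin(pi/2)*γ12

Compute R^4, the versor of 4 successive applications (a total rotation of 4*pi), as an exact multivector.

Half-angle bookkeeping: 4 applications in γ12 add up to rotor phase 4*pi/2 = 2*pi, so R^4 = cos(2*pi) - sin(2*pi)*γ12.
cos(2*pi) = 1 and sin(2*pi) = 0, so R^4 = 1. The total rotation 4*pi is 2 full turns, so every vector returns to itself, yet the rotor is +1, back on the identity sheet (an even number of 2*pi turns).
Answer: 1


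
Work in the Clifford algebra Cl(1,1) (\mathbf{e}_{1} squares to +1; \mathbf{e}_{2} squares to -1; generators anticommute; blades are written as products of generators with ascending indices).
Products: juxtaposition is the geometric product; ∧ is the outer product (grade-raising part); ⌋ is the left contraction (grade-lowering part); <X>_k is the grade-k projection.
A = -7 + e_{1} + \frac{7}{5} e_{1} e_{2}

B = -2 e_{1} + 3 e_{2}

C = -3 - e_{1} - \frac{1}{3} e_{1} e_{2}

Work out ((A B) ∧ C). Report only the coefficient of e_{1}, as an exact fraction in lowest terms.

step 1: -2 + \frac{49}{5} e_{1} - \frac{91}{5} e_{2} + 3 e_{1} e_{2}
step 2: 6 - \frac{137}{5} e_{1} + \frac{273}{5} e_{2} - \frac{398}{15} e_{1} e_{2}
Answer: -\frac{137}{5}


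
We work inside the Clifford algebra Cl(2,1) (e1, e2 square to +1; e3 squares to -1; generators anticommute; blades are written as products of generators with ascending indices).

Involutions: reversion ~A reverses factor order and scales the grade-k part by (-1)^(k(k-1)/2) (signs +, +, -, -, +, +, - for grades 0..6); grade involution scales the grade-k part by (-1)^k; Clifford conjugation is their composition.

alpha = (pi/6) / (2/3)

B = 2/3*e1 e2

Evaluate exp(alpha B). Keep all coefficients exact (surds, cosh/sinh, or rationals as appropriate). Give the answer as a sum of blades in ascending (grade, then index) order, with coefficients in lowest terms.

B^2 = (2/3)^2*(e1 e2)^2 = 4/9*(-1) = -4/9 (a basis 2-blade squares to minus the product of its generators' squares).
B^2 = -4/9 — the series telescopes trigonometrically here: l = 2/3, alpha*l = pi/6, so exp(alpha B) = cos(pi/6) + (sin(pi/6)/(2/3))*B = sqrt(3)/2 + (3/4)*B.
Answer: sqrt(3)/2 + 1/2*e1 e2


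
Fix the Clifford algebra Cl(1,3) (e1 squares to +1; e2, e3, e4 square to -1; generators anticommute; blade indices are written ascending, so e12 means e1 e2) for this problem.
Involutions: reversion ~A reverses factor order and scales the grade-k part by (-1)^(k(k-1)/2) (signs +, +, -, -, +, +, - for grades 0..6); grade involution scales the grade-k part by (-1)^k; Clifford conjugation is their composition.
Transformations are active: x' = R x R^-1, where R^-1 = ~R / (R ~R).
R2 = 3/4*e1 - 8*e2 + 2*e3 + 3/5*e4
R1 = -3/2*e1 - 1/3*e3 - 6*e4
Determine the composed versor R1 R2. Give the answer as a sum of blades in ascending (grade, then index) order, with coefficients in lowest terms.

Distribute over the terms of R1 (each basis-blade product reordered to ascending indices, repeated generators contracted through their squares):
(-3/2*e1) R2 = -9/8 + 12*e12 - 3*e13 - 9/10*e14
(-1/3*e3) R2 = 2/3 + 1/4*e13 - 8/3*e23 - 1/5*e34
(-6*e4) R2 = 18/5 + 9/2*e14 - 48*e24 + 12*e34
Summing the partial products and collecting blades:
Answer: 377/120 + 12*e12 - 11/4*e13 + 18/5*e14 - 8/3*e23 - 48*e24 + 59/5*e34


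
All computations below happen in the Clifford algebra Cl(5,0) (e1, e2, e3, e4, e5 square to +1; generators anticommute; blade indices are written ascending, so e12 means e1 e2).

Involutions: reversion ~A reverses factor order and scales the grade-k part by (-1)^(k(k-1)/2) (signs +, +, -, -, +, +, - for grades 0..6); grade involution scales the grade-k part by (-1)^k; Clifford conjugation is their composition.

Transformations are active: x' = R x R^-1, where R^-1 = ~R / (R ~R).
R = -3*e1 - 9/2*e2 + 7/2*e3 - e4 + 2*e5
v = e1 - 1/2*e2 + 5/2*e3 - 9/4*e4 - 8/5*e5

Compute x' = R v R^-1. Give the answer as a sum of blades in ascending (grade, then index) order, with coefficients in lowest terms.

~R = -3*e1 - 9/2*e2 + 7/2*e3 - e4 + 2*e5, and R ~R = 93/2, so R^-1 = ~R / (93/2).
R v = 141/20 + 6*e12 - 11*e13 + 31/4*e14 + 14/5*e15 - 19/2*e23 + 77/8*e24 + 41/5*e25 - 43/8*e34 - 53/5*e35 + 61/10*e45
Answer: -296/155*e1 - 134/155*e2 - 223/155*e3 + 1207/620*e4 + 342/155*e5


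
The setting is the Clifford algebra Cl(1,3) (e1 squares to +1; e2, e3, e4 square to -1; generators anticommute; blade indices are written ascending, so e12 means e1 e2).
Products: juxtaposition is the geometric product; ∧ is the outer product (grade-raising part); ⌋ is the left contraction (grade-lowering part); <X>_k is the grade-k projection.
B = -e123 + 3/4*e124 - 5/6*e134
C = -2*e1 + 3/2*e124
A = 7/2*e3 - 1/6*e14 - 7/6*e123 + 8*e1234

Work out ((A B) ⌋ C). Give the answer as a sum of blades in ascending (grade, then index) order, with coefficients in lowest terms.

step 1: -7/6 - 157/24*e2 - 221/36*e3 - 8*e4 + 7/2*e12 - 35/12*e14 - 35/36*e24 - 7/8*e34 - 1/6*e234 + 21/8*e1234
step 2: 91/24*e1 + 35/8*e2 + 21/4*e4 + 12*e12 - 157/16*e14 - 7/4*e124
Answer: 91/24*e1 + 35/8*e2 + 21/4*e4 + 12*e12 - 157/16*e14 - 7/4*e124


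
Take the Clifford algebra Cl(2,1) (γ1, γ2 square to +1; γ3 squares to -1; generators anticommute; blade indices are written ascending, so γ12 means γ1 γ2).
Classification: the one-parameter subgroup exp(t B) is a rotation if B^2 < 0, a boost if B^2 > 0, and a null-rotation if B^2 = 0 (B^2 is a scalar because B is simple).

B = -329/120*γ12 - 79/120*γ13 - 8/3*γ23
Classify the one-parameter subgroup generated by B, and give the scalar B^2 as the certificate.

B^2 term by term: the squares give (-329/120)^2*(γ12)^2 + (-79/120)^2*(γ13)^2 + (-8/3)^2*(γ23)^2 = 108241/14400*(-1) + 6241/14400*(+1) + 64/9*(+1) = 1/36 (each basis 2-blade squares to minus the product of its generators' squares); cross terms between blades sharing an index anticommute and cancel. So B^2 = 1/36.
Answer: boost, certificate B^2 = 1/36. The class reads off the invariant scalar 1/36 directly.


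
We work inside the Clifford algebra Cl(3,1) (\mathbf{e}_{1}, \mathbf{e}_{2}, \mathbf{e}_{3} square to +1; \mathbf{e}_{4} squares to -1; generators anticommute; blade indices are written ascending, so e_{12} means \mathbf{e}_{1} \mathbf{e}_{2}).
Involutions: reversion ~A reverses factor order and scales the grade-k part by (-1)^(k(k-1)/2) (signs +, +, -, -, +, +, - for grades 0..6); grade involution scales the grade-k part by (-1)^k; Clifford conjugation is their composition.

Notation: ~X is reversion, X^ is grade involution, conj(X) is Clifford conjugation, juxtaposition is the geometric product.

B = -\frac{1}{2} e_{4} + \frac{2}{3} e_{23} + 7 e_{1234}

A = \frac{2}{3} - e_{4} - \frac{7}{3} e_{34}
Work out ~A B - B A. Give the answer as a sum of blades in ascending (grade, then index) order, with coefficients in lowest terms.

first term: -\frac{1}{2} + \frac{7}{6} e_{3} - \frac{1}{3} e_{4} + \frac{49}{3} e_{12} + \frac{4}{9} e_{23} - \frac{14}{9} e_{24} - 7 e_{123} - \frac{2}{3} e_{234} + \frac{14}{3} e_{1234}
second term: -\frac{1}{2} + \frac{7}{6} e_{3} - \frac{1}{3} e_{4} - \frac{49}{3} e_{12} + \frac{4}{9} e_{23} - \frac{14}{9} e_{24} + 7 e_{123} - \frac{2}{3} e_{234} + \frac{14}{3} e_{1234}
Answer: \frac{98}{3} e_{12} - 14 e_{123}


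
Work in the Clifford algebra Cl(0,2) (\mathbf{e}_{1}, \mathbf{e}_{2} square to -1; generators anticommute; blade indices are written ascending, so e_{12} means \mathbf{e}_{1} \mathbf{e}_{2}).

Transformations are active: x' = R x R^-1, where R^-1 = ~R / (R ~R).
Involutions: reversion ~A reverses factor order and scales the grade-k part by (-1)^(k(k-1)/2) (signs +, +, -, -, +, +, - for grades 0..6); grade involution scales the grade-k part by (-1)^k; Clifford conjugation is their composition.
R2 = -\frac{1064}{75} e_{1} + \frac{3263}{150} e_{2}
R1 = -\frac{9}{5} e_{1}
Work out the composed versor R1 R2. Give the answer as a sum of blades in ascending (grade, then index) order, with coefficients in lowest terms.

Distribute over the terms of R1 (each basis-blade product reordered to ascending indices, repeated generators contracted through their squares):
(-\frac{9}{5} e_{1}) R2 = -\frac{3192}{125} - \frac{9789}{250} e_{12}
Answer: -\frac{3192}{125} - \frac{9789}{250} e_{12}


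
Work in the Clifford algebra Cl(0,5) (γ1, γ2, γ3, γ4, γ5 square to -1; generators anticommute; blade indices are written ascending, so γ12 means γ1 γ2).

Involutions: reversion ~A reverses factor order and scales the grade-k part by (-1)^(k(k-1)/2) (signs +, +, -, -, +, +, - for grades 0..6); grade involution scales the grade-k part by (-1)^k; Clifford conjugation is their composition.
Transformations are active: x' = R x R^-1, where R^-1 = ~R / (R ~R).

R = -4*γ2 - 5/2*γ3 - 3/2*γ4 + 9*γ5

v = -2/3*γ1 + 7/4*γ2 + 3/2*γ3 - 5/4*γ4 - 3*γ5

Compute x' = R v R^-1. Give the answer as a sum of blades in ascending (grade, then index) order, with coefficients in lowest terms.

~R = -4*γ2 - 5/2*γ3 - 3/2*γ4 + 9*γ5, and R ~R = -211/2, so R^-1 = ~R / (-211/2).
R v = 287/8 - 8/3*γ12 - 5/3*γ13 - γ14 + 6*γ15 - 13/8*γ23 + 61/8*γ24 - 15/4*γ25 + 43/8*γ34 - 6*γ35 + 63/4*γ45
Answer: 2/3*γ1 + 819/844*γ2 + 169/844*γ3 + 479/211*γ4 - 1317/422*γ5


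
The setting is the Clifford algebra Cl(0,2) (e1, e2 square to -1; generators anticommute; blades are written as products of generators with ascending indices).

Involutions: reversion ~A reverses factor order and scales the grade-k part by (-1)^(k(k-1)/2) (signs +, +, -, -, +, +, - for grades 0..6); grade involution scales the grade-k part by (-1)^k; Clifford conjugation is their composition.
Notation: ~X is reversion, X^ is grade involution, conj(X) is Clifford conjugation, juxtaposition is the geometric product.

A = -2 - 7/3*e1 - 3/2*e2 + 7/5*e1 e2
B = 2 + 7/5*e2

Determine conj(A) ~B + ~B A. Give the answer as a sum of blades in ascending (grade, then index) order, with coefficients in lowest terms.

first term: -61/10 + 497/75*e1 + 1/5*e2 + 7/15*e1 e2
second term: -19/10 - 203/75*e1 - 29/5*e2 + 91/15*e1 e2
Answer: -8 + 98/25*e1 - 28/5*e2 + 98/15*e1 e2


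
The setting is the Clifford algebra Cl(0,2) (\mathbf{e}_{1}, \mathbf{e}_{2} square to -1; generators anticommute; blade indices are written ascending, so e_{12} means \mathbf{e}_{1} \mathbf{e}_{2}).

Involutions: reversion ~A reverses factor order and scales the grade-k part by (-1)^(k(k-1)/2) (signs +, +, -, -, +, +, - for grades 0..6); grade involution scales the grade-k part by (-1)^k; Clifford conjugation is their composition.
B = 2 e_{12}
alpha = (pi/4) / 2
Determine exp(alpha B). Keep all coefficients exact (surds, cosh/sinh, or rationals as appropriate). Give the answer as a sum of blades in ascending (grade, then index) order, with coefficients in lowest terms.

B^2 = (2)^2*(e_{12})^2 = 4*(-1) = -4 (a basis 2-blade squares to minus the product of its generators' squares).
B^2 = -4 — since the square is negative, the closed form is circular: l = 2, alpha*l = \frac{\pi}{4}, so exp(alpha B) = cos(\frac{\pi}{4}) + (sin(\frac{\pi}{4})/2)*B = \frac{\sqrt{2}}{2} + (\frac{\sqrt{2}}{4})*B.
Answer: \frac{\sqrt{2}}{2} + \frac{\sqrt{2}}{2} e_{12}


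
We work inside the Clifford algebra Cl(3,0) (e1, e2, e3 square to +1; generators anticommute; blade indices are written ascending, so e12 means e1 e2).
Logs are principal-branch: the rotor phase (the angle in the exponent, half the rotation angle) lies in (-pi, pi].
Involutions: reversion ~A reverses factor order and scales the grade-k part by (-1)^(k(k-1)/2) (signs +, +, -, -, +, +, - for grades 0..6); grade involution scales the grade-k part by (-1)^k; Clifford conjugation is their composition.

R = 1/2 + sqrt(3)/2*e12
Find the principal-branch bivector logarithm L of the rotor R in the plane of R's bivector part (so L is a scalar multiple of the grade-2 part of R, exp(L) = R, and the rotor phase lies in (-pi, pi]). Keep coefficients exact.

The scalar part of R is 1/2, and that scalar determines the rotor phase on the principal branch; recovering the unit plane as bivector-part over sine of the phase gives L = phase * plane.
Concretely: cos(phase) = 1/2 gives phase = ±pi/3, and since phase/sin(phase) is even the sign is immaterial: L = (phase/sin(phase)) * <R>_2 = (2*sqrt(3)*pi/9) * <R>_2.
Answer: pi/3*e12


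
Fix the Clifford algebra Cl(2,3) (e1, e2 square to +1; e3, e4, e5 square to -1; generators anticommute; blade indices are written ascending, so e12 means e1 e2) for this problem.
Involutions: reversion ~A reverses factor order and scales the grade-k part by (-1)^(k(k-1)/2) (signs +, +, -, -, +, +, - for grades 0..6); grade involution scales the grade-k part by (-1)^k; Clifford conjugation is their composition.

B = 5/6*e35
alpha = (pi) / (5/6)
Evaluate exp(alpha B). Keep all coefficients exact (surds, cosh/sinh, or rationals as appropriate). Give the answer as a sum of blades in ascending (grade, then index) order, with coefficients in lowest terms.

B^2 = (5/6)^2*(e35)^2 = 25/36*(-1) = -25/36 (a basis 2-blade squares to minus the product of its generators' squares).
B^2 = -25/36 — B^2 < 0, so the exponential closes trigonometrically: l = 5/6, alpha*l = pi, so exp(alpha B) = cos(pi) + (sin(pi)/(5/6))*B = -1 + (0)*B.
Answer: -1


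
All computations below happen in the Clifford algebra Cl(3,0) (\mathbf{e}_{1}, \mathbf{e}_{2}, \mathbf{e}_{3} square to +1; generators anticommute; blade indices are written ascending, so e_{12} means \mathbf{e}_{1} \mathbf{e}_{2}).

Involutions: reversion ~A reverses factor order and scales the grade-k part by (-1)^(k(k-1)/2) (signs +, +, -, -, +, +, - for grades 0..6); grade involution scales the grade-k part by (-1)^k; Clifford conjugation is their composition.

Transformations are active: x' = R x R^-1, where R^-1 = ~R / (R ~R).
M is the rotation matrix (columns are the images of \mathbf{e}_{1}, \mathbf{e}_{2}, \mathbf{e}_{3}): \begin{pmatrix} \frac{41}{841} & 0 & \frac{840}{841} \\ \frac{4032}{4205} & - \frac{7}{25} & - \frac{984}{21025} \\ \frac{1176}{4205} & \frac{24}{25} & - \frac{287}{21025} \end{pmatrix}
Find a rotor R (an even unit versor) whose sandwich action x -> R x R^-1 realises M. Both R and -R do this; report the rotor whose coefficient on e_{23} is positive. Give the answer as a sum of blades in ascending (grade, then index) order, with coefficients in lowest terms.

Method: write R = a + b12*e_{12} + b13*e_{13} + b23*e_{23} with a^2 + b12^2 + b13^2 + b23^2 = 1 (so R^-1 = ~R). Expanding the columns R e_j ~R gives tr M = 4a^2 - 1 and, from the antisymmetric part, M21 - M12 = -4a*b12, M13 - M31 = 4a*b13, M32 - M23 = -4a*b23.
Here tr M = -\frac{5149}{21025}, so a^2 = (1 + tr M)/4 = \frac{3969}{21025} and a = ±\frac{63}{145}. Taking a = \frac{63}{145}: M21 - M12 = \frac{4032}{4205}, M13 - M31 = \frac{3024}{4205}, M32 - M23 = \frac{21168}{21025}, giving b12 = -\frac{16}{29}, b13 = \frac{12}{29}, b23 = -\frac{84}{145}, i.e. R = \frac{63}{145} - \frac{16}{29} e_{12} + \frac{12}{29} e_{13} - \frac{84}{145} e_{23}.
Its e_{23} coefficient is negative, so report the other preimage -R.
Answer: -\frac{63}{145} + \frac{16}{29} e_{12} - \frac{12}{29} e_{13} + \frac{84}{145} e_{23}. Why the constraint matters: R and -R act identically through the sandwich — M has trace -\frac{5149}{21025} either way — so only the sign condition on e_{23} picks one of the two preimages.


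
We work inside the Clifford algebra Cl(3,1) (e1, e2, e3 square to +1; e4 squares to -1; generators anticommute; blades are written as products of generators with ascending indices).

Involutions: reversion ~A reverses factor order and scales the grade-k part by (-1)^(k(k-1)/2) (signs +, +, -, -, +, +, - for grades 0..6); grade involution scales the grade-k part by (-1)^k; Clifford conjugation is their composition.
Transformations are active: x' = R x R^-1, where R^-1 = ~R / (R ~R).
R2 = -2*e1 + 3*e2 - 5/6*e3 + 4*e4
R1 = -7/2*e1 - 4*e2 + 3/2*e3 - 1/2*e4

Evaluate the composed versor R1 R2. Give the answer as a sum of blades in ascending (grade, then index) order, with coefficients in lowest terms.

Distribute over the terms of R1 (each basis-blade product reordered to ascending indices, repeated generators contracted through their squares):
(-7/2*e1) R2 = 7 - 21/2*e1 e2 + 35/12*e1 e3 - 14*e1 e4
(-4*e2) R2 = -12 - 8*e1 e2 + 10/3*e2 e3 - 16*e2 e4
(3/2*e3) R2 = -5/4 + 3*e1 e3 - 9/2*e2 e3 + 6*e3 e4
(-1/2*e4) R2 = 2 - e1 e4 + 3/2*e2 e4 - 5/12*e3 e4
Summing the partial products and collecting blades:
Answer: -17/4 - 37/2*e1 e2 + 71/12*e1 e3 - 15*e1 e4 - 7/6*e2 e3 - 29/2*e2 e4 + 67/12*e3 e4


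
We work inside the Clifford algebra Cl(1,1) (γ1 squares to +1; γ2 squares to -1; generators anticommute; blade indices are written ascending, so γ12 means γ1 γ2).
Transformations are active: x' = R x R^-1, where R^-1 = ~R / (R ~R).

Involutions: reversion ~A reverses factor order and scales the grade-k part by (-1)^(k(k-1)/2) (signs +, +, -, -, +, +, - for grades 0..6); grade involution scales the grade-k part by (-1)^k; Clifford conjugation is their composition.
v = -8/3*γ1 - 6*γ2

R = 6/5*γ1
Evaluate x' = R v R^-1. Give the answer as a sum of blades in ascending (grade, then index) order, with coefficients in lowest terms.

~R = 6/5*γ1, and R ~R = 36/25, so R^-1 = ~R / (36/25).
R v = -16/5 - 36/5*γ12
Answer: -8/3*γ1 + 6*γ2


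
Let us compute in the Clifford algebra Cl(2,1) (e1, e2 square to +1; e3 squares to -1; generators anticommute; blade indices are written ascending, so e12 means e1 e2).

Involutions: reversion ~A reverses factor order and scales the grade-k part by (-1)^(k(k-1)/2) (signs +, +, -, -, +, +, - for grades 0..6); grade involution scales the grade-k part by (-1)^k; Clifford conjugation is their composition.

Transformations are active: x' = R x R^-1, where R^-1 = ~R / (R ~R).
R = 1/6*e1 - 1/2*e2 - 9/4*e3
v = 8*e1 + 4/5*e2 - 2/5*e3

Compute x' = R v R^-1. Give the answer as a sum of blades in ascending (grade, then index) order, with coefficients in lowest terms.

~R = 1/6*e1 - 1/2*e2 - 9/4*e3, and R ~R = -689/144, so R^-1 = ~R / (-689/144).
R v = 1/30 + 62/15*e12 + 269/15*e13 + 2*e23
Answer: -27568/3445*e1 - 2732/3445*e2 + 1486/3445*e3


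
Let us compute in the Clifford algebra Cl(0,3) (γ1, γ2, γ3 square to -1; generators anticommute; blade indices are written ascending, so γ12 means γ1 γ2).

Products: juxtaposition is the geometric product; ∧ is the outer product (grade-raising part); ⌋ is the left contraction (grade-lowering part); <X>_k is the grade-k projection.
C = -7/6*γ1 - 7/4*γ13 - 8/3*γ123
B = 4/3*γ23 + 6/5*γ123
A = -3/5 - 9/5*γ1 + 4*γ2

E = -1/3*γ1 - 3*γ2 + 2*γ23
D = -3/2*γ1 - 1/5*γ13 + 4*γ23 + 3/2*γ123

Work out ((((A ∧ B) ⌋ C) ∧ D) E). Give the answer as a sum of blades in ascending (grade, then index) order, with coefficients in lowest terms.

step 1: -4/5*γ23 - 78/25*γ123
step 2: 208/25 - 32/15*γ1
step 3: -312/25*γ1 - 208/125*γ13 + 832/25*γ23 + 296/75*γ123
step 4: -1768/25 - 592/75*γ1 - 37232/375*γ3 + 4264/125*γ12 - 296/25*γ13 + 296/225*γ23 - 15392/375*γ123
Answer: -1768/25 - 592/75*γ1 - 37232/375*γ3 + 4264/125*γ12 - 296/25*γ13 + 296/225*γ23 - 15392/375*γ123


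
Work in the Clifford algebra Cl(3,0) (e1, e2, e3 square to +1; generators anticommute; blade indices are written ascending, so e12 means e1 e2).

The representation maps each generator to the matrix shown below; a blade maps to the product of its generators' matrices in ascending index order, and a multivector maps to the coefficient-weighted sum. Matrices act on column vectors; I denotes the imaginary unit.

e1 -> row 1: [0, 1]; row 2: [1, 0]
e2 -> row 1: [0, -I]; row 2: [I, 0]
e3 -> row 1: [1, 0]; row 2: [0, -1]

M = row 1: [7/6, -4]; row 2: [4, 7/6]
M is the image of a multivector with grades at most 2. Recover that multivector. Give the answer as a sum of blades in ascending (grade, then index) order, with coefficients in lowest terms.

Method: 1, rho(e1), rho(e2), rho(e3) form a trace-orthogonal basis of the 2x2 complex matrices (tr(X Y) = 2 if X = Y, else 0), so M = m0*1 + m1*rho(e1) + m2*rho(e2) + m3*rho(e3) with m0 = tr(M)/2 = 7/6, m1 = tr(M rho(e1))/2 = 0, m2 = tr(M rho(e2))/2 = -4*I, m3 = tr(M rho(e3))/2 = 0.
Multiplying table entries, the bivector images are rho(e12) = I*rho(e3), rho(e13) = -I*rho(e2), rho(e23) = I*rho(e1); with real blade coefficients the real parts of m0..m3 are the coefficients of 1, e1, e2, e3 and the imaginary parts give the bivectors (e23: Im m1, e13: -Im m2, e12: Im m3).
Answer: 7/6 + 4*e13


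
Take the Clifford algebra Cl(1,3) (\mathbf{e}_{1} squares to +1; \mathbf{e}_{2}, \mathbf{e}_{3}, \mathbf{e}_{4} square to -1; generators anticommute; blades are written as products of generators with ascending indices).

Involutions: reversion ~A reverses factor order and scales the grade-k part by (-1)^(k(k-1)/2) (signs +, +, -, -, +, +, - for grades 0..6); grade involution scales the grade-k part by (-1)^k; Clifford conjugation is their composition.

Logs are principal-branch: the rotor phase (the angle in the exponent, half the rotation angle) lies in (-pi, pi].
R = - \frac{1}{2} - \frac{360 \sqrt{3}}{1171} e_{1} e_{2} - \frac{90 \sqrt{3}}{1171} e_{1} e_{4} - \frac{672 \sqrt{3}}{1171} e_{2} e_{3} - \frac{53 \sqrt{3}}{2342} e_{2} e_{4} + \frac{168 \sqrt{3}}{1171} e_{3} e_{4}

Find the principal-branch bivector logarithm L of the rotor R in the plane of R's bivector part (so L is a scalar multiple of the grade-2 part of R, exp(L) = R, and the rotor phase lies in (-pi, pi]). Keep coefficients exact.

The scalar part of R is - \frac{1}{2}, which pins the rotor phase on the principal branch; dividing the bivector part by the sine of that phase recovers the unit plane, and L is the phase times that plane.
Concretely: cos(phase) = - \frac{1}{2} gives phase = ±\frac{2 \pi}{3}, and since phase/sin(phase) is even the sign is immaterial: L = (phase/sin(phase)) * <R>_2 = (\frac{4 \sqrt{3} \pi}{9}) * <R>_2.
Answer: - \frac{480 \pi}{1171} e_{1} e_{2} - \frac{120 \pi}{1171} e_{1} e_{4} - \frac{896 \pi}{1171} e_{2} e_{3} - \frac{106 \pi}{3513} e_{2} e_{4} + \frac{224 \pi}{1171} e_{3} e_{4}


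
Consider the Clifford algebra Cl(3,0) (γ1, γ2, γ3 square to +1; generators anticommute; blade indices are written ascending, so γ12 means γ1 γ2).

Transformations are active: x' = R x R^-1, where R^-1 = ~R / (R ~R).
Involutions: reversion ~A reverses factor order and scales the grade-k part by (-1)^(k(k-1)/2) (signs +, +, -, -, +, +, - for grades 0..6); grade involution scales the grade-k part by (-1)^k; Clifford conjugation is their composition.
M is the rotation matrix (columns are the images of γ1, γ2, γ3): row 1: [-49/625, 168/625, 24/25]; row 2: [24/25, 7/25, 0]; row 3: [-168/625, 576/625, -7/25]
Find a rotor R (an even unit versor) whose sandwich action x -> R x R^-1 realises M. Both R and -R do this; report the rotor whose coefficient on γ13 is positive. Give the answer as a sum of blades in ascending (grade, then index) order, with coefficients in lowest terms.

Method: write R = a + b12*γ12 + b13*γ13 + b23*γ23 with a^2 + b12^2 + b13^2 + b23^2 = 1 (so R^-1 = ~R). Expanding the columns R e_j ~R gives tr M = 4a^2 - 1 and, from the antisymmetric part, M21 - M12 = -4a*b12, M13 - M31 = 4a*b13, M32 - M23 = -4a*b23.
Here tr M = -49/625, so a^2 = (1 + tr M)/4 = 144/625 and a = ±12/25. Taking a = 12/25: M21 - M12 = 432/625, M13 - M31 = 768/625, M32 - M23 = 576/625, giving b12 = -9/25, b13 = 16/25, b23 = -12/25, i.e. R = 12/25 - 9/25*γ12 + 16/25*γ13 - 12/25*γ23.
Its γ13 coefficient is already positive.
Answer: 12/25 - 9/25*γ12 + 16/25*γ13 - 12/25*γ23. Recall the cover is two-to-one: with M of trace -49/625, both preimages act alike, and the stated γ13 sign chooses the sheet.


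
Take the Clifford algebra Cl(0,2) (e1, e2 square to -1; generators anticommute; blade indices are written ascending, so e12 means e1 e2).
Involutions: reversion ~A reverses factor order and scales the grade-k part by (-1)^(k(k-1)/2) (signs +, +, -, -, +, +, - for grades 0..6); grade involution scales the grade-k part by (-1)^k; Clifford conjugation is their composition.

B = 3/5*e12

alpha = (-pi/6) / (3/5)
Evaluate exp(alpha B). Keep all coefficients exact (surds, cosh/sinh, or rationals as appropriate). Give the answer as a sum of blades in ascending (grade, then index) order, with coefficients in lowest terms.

B^2 = (3/5)^2*(e12)^2 = 9/25*(-1) = -9/25 (a basis 2-blade squares to minus the product of its generators' squares).
B^2 = -9/25 — a negative square means the series sums to a rotation: l = 3/5, alpha*l = -pi/6, so exp(alpha B) = cos(-pi/6) + (sin(-pi/6)/(3/5))*B = sqrt(3)/2 + (-5/6)*B.
Answer: sqrt(3)/2 - 1/2*e12


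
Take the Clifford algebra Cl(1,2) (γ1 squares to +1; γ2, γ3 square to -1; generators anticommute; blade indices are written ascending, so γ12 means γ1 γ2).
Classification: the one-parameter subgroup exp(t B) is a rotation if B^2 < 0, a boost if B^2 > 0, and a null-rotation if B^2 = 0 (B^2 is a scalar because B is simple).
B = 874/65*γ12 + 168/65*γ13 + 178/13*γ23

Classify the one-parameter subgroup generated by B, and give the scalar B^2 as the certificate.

B^2 term by term: the squares give (874/65)^2*(γ12)^2 + (168/65)^2*(γ13)^2 + (178/13)^2*(γ23)^2 = 763876/4225*(+1) + 28224/4225*(+1) + 31684/169*(-1) = 0 (each basis 2-blade squares to minus the product of its generators' squares); cross terms between blades sharing an index anticommute and cancel. So B^2 = 0.
Answer: null-rotation, certificate B^2 = 0. The class reads off the invariant scalar 0 directly.


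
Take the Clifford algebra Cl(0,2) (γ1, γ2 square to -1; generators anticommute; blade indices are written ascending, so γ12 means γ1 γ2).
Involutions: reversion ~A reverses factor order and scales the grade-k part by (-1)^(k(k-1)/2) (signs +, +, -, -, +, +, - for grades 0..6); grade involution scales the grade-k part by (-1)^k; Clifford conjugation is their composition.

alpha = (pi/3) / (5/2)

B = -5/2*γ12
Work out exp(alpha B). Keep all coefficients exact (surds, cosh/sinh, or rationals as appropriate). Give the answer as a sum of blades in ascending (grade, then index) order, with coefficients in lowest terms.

B^2 = (-5/2)^2*(γ12)^2 = 25/4*(-1) = -25/4 (a basis 2-blade squares to minus the product of its generators' squares).
B^2 = -25/4 — a negative square means the series sums to a rotation: l = 5/2, alpha*l = pi/3, so exp(alpha B) = cos(pi/3) + (sin(pi/3)/(5/2))*B = 1/2 + (sqrt(3)/5)*B.
Answer: 1/2 - sqrt(3)/2*γ12


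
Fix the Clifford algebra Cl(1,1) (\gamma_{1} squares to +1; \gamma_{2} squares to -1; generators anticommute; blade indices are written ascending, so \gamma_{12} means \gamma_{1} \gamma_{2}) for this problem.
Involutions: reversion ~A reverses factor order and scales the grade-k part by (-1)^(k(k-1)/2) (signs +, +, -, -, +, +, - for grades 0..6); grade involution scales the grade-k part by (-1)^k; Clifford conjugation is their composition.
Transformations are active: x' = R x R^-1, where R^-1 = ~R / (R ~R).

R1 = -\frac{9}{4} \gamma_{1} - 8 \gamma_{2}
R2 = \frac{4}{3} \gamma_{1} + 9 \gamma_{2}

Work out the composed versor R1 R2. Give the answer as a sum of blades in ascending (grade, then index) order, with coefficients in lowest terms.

Distribute over the terms of R1 (each basis-blade product reordered to ascending indices, repeated generators contracted through their squares):
(-\frac{9}{4} \gamma_{1}) R2 = -3 - \frac{81}{4} \gamma_{12}
(-8 \gamma_{2}) R2 = 72 + \frac{32}{3} \gamma_{12}
Summing the partial products and collecting blades:
Answer: 69 - \frac{115}{12} \gamma_{12}


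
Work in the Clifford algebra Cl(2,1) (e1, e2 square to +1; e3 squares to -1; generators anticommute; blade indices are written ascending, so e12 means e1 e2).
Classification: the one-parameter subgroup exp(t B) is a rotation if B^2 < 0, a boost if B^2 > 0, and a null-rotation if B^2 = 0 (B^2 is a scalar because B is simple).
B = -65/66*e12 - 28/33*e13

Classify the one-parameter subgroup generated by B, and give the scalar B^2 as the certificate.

B^2 term by term: the squares give (-65/66)^2*(e12)^2 + (-28/33)^2*(e13)^2 = 4225/4356*(-1) + 784/1089*(+1) = -1/4 (each basis 2-blade squares to minus the product of its generators' squares); cross terms between blades sharing an index anticommute and cancel. So B^2 = -1/4.
Answer: rotation, certificate B^2 = -1/4. Why this suffices: the scalar -1/4 survives any versor conjugation, so its sign alone determines the class however B is presented.


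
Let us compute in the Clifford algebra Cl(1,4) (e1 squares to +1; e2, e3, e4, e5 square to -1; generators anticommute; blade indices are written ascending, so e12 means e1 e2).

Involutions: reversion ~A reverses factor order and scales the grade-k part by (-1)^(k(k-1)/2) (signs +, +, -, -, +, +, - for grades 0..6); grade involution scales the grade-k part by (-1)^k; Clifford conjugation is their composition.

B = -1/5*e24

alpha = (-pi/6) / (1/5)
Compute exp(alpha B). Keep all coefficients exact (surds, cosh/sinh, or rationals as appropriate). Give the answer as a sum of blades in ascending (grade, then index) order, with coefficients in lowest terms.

B^2 = (-1/5)^2*(e24)^2 = 1/25*(-1) = -1/25 (a basis 2-blade squares to minus the product of its generators' squares).
B^2 = -1/25 — a negative square means the series sums to a rotation: l = 1/5, alpha*l = -pi/6, so exp(alpha B) = cos(-pi/6) + (sin(-pi/6)/(1/5))*B = sqrt(3)/2 + (-5/2)*B.
Answer: sqrt(3)/2 + 1/2*e24


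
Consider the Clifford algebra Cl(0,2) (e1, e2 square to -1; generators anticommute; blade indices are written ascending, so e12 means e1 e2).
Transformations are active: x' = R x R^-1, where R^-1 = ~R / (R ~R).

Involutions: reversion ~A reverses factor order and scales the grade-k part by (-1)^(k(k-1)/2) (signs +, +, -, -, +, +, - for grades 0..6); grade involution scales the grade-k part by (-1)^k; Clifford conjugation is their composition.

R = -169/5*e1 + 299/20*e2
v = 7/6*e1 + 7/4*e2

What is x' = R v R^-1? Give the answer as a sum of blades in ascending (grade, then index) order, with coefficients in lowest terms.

~R = -169/5*e1 + 299/20*e2, and R ~R = -546377/400, so R^-1 = ~R / (-546377/400).
R v = 637/48 - 9191/120*e12
Answer: -3297/6466*e1 - 79163/38796*e2


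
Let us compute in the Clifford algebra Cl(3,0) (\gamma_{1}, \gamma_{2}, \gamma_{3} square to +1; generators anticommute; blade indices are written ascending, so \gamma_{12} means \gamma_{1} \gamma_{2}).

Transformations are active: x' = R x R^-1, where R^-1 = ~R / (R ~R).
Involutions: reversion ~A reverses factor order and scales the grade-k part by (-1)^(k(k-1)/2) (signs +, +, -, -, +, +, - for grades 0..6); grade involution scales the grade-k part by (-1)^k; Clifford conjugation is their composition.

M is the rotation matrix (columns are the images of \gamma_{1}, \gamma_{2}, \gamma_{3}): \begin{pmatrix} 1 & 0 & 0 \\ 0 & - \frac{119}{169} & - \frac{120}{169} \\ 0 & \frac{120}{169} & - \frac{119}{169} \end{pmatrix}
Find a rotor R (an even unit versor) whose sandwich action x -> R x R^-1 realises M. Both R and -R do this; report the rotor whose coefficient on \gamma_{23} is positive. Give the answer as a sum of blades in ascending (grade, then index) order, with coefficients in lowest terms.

Method: write R = a + b12*\gamma_{12} + b13*\gamma_{13} + b23*\gamma_{23} with a^2 + b12^2 + b13^2 + b23^2 = 1 (so R^-1 = ~R). Expanding the columns R e_j ~R gives tr M = 4a^2 - 1 and, from the antisymmetric part, M21 - M12 = -4a*b12, M13 - M31 = 4a*b13, M32 - M23 = -4a*b23.
Here tr M = -\frac{69}{169}, so a^2 = (1 + tr M)/4 = \frac{25}{169} and a = ±\frac{5}{13}. Taking a = \frac{5}{13}: M21 - M12 = 0, M13 - M31 = 0, M32 - M23 = \frac{240}{169}, giving b12 = 0, b13 = 0, b23 = -\frac{12}{13}, i.e. R = \frac{5}{13} - \frac{12}{13} \gamma_{23}.
Its \gamma_{23} coefficient is negative, so report the other preimage -R.
Answer: -\frac{5}{13} + \frac{12}{13} \gamma_{23}. Why the constraint matters: R and -R act identically through the sandwich — M has trace -\frac{69}{169} either way — so only the sign condition on \gamma_{23} picks one of the two preimages.


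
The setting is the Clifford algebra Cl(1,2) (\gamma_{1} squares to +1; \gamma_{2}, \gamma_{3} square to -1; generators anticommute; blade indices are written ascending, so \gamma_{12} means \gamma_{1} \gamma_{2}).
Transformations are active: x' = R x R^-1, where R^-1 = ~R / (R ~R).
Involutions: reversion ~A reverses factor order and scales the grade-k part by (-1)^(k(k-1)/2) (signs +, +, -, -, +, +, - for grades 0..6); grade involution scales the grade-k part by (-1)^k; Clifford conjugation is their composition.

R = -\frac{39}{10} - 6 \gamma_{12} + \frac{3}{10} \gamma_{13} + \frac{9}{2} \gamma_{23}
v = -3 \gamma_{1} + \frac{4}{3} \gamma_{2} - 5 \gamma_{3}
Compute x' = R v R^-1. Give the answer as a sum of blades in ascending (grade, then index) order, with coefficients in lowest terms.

~R = -\frac{39}{10} + 6 \gamma_{12} - \frac{3}{10} \gamma_{13} - \frac{9}{2} \gamma_{23}, and R ~R = -\frac{63}{100}, so R^-1 = ~R / (-\frac{63}{100}).
R v = \frac{106}{5} \gamma_{1} - \frac{7}{10} \gamma_{2} + \frac{132}{5} \gamma_{3} + \frac{161}{10} \gamma_{123}
Answer: \frac{745}{21} \gamma_{1} - \frac{76}{3} \gamma_{2} + \frac{529}{21} \gamma_{3}


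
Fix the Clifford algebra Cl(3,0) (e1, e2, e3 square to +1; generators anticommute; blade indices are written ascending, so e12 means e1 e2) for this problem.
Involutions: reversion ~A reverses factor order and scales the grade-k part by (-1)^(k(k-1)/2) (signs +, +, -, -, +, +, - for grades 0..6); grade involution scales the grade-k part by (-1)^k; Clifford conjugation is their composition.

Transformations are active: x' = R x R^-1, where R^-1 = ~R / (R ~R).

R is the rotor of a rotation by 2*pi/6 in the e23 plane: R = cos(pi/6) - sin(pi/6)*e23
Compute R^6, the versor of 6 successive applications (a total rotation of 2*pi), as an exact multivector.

Because a rotor carries half the rotation angle, composing 6 copies of this e23-plane rotor multiplies the phase: 6*(pi/6) = pi, hence R^6 = cos(pi) - sin(pi)*e23.
cos(pi) = -1 and sin(pi) = 0, so R^6 = -1. The total rotation 2*pi is 1 full turn, so every vector returns to itself, yet the rotor is -1, on the OTHER sheet of the double cover (an odd number of 2*pi turns).
Answer: -1


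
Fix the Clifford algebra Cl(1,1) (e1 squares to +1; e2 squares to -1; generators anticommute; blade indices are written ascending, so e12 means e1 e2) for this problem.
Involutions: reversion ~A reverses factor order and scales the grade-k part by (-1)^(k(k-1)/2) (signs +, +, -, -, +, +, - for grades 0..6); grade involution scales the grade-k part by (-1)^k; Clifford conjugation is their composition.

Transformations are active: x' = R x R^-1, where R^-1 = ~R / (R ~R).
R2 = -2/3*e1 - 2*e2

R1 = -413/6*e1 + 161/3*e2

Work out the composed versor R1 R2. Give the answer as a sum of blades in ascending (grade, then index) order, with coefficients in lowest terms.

Distribute over the terms of R1 (each basis-blade product reordered to ascending indices, repeated generators contracted through their squares):
(-413/6*e1) R2 = 413/9 + 413/3*e12
(161/3*e2) R2 = 322/3 + 322/9*e12
Summing the partial products and collecting blades:
Answer: 1379/9 + 1561/9*e12
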